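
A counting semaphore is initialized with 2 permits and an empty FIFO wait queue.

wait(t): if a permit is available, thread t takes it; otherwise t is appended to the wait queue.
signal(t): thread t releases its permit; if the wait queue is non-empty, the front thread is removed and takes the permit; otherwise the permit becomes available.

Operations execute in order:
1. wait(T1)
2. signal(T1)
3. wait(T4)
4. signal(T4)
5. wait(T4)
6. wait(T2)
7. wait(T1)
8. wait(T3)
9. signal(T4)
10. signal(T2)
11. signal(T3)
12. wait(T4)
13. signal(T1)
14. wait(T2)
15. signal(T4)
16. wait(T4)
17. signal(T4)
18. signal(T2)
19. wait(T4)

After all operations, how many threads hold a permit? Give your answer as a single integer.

Answer: 1

Derivation:
Step 1: wait(T1) -> count=1 queue=[] holders={T1}
Step 2: signal(T1) -> count=2 queue=[] holders={none}
Step 3: wait(T4) -> count=1 queue=[] holders={T4}
Step 4: signal(T4) -> count=2 queue=[] holders={none}
Step 5: wait(T4) -> count=1 queue=[] holders={T4}
Step 6: wait(T2) -> count=0 queue=[] holders={T2,T4}
Step 7: wait(T1) -> count=0 queue=[T1] holders={T2,T4}
Step 8: wait(T3) -> count=0 queue=[T1,T3] holders={T2,T4}
Step 9: signal(T4) -> count=0 queue=[T3] holders={T1,T2}
Step 10: signal(T2) -> count=0 queue=[] holders={T1,T3}
Step 11: signal(T3) -> count=1 queue=[] holders={T1}
Step 12: wait(T4) -> count=0 queue=[] holders={T1,T4}
Step 13: signal(T1) -> count=1 queue=[] holders={T4}
Step 14: wait(T2) -> count=0 queue=[] holders={T2,T4}
Step 15: signal(T4) -> count=1 queue=[] holders={T2}
Step 16: wait(T4) -> count=0 queue=[] holders={T2,T4}
Step 17: signal(T4) -> count=1 queue=[] holders={T2}
Step 18: signal(T2) -> count=2 queue=[] holders={none}
Step 19: wait(T4) -> count=1 queue=[] holders={T4}
Final holders: {T4} -> 1 thread(s)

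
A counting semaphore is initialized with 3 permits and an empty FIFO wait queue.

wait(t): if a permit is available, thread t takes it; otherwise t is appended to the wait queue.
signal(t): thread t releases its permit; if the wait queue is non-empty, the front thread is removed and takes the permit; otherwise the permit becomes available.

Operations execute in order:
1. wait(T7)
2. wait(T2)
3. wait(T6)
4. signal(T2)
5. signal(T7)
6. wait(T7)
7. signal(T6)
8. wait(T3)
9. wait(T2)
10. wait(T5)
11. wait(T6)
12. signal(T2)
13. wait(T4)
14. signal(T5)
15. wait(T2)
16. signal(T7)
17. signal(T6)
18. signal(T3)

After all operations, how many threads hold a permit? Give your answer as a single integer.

Step 1: wait(T7) -> count=2 queue=[] holders={T7}
Step 2: wait(T2) -> count=1 queue=[] holders={T2,T7}
Step 3: wait(T6) -> count=0 queue=[] holders={T2,T6,T7}
Step 4: signal(T2) -> count=1 queue=[] holders={T6,T7}
Step 5: signal(T7) -> count=2 queue=[] holders={T6}
Step 6: wait(T7) -> count=1 queue=[] holders={T6,T7}
Step 7: signal(T6) -> count=2 queue=[] holders={T7}
Step 8: wait(T3) -> count=1 queue=[] holders={T3,T7}
Step 9: wait(T2) -> count=0 queue=[] holders={T2,T3,T7}
Step 10: wait(T5) -> count=0 queue=[T5] holders={T2,T3,T7}
Step 11: wait(T6) -> count=0 queue=[T5,T6] holders={T2,T3,T7}
Step 12: signal(T2) -> count=0 queue=[T6] holders={T3,T5,T7}
Step 13: wait(T4) -> count=0 queue=[T6,T4] holders={T3,T5,T7}
Step 14: signal(T5) -> count=0 queue=[T4] holders={T3,T6,T7}
Step 15: wait(T2) -> count=0 queue=[T4,T2] holders={T3,T6,T7}
Step 16: signal(T7) -> count=0 queue=[T2] holders={T3,T4,T6}
Step 17: signal(T6) -> count=0 queue=[] holders={T2,T3,T4}
Step 18: signal(T3) -> count=1 queue=[] holders={T2,T4}
Final holders: {T2,T4} -> 2 thread(s)

Answer: 2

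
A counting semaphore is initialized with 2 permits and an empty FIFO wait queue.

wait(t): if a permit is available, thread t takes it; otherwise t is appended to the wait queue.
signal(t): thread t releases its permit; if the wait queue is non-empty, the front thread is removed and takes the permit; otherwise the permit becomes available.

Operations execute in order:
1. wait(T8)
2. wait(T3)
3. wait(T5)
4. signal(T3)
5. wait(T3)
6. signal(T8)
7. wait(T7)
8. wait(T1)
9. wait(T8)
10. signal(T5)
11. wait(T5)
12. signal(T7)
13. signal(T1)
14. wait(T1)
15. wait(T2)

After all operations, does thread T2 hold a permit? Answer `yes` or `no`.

Step 1: wait(T8) -> count=1 queue=[] holders={T8}
Step 2: wait(T3) -> count=0 queue=[] holders={T3,T8}
Step 3: wait(T5) -> count=0 queue=[T5] holders={T3,T8}
Step 4: signal(T3) -> count=0 queue=[] holders={T5,T8}
Step 5: wait(T3) -> count=0 queue=[T3] holders={T5,T8}
Step 6: signal(T8) -> count=0 queue=[] holders={T3,T5}
Step 7: wait(T7) -> count=0 queue=[T7] holders={T3,T5}
Step 8: wait(T1) -> count=0 queue=[T7,T1] holders={T3,T5}
Step 9: wait(T8) -> count=0 queue=[T7,T1,T8] holders={T3,T5}
Step 10: signal(T5) -> count=0 queue=[T1,T8] holders={T3,T7}
Step 11: wait(T5) -> count=0 queue=[T1,T8,T5] holders={T3,T7}
Step 12: signal(T7) -> count=0 queue=[T8,T5] holders={T1,T3}
Step 13: signal(T1) -> count=0 queue=[T5] holders={T3,T8}
Step 14: wait(T1) -> count=0 queue=[T5,T1] holders={T3,T8}
Step 15: wait(T2) -> count=0 queue=[T5,T1,T2] holders={T3,T8}
Final holders: {T3,T8} -> T2 not in holders

Answer: no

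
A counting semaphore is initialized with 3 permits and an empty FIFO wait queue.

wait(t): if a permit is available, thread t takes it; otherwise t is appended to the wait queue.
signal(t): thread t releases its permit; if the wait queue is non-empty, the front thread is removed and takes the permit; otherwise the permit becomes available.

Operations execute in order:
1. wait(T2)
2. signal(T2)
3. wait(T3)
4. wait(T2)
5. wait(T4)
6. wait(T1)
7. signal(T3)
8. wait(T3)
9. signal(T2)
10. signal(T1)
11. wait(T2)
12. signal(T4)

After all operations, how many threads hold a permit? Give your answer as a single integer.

Answer: 2

Derivation:
Step 1: wait(T2) -> count=2 queue=[] holders={T2}
Step 2: signal(T2) -> count=3 queue=[] holders={none}
Step 3: wait(T3) -> count=2 queue=[] holders={T3}
Step 4: wait(T2) -> count=1 queue=[] holders={T2,T3}
Step 5: wait(T4) -> count=0 queue=[] holders={T2,T3,T4}
Step 6: wait(T1) -> count=0 queue=[T1] holders={T2,T3,T4}
Step 7: signal(T3) -> count=0 queue=[] holders={T1,T2,T4}
Step 8: wait(T3) -> count=0 queue=[T3] holders={T1,T2,T4}
Step 9: signal(T2) -> count=0 queue=[] holders={T1,T3,T4}
Step 10: signal(T1) -> count=1 queue=[] holders={T3,T4}
Step 11: wait(T2) -> count=0 queue=[] holders={T2,T3,T4}
Step 12: signal(T4) -> count=1 queue=[] holders={T2,T3}
Final holders: {T2,T3} -> 2 thread(s)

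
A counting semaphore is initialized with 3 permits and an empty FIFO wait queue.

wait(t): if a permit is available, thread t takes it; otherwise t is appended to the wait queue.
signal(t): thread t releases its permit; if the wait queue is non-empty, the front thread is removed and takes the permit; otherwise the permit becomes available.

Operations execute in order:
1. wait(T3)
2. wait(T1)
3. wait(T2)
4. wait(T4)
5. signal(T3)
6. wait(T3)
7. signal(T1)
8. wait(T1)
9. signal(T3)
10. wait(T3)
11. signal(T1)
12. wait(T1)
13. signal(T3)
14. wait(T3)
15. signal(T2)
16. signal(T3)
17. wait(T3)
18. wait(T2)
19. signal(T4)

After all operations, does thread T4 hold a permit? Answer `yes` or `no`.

Step 1: wait(T3) -> count=2 queue=[] holders={T3}
Step 2: wait(T1) -> count=1 queue=[] holders={T1,T3}
Step 3: wait(T2) -> count=0 queue=[] holders={T1,T2,T3}
Step 4: wait(T4) -> count=0 queue=[T4] holders={T1,T2,T3}
Step 5: signal(T3) -> count=0 queue=[] holders={T1,T2,T4}
Step 6: wait(T3) -> count=0 queue=[T3] holders={T1,T2,T4}
Step 7: signal(T1) -> count=0 queue=[] holders={T2,T3,T4}
Step 8: wait(T1) -> count=0 queue=[T1] holders={T2,T3,T4}
Step 9: signal(T3) -> count=0 queue=[] holders={T1,T2,T4}
Step 10: wait(T3) -> count=0 queue=[T3] holders={T1,T2,T4}
Step 11: signal(T1) -> count=0 queue=[] holders={T2,T3,T4}
Step 12: wait(T1) -> count=0 queue=[T1] holders={T2,T3,T4}
Step 13: signal(T3) -> count=0 queue=[] holders={T1,T2,T4}
Step 14: wait(T3) -> count=0 queue=[T3] holders={T1,T2,T4}
Step 15: signal(T2) -> count=0 queue=[] holders={T1,T3,T4}
Step 16: signal(T3) -> count=1 queue=[] holders={T1,T4}
Step 17: wait(T3) -> count=0 queue=[] holders={T1,T3,T4}
Step 18: wait(T2) -> count=0 queue=[T2] holders={T1,T3,T4}
Step 19: signal(T4) -> count=0 queue=[] holders={T1,T2,T3}
Final holders: {T1,T2,T3} -> T4 not in holders

Answer: no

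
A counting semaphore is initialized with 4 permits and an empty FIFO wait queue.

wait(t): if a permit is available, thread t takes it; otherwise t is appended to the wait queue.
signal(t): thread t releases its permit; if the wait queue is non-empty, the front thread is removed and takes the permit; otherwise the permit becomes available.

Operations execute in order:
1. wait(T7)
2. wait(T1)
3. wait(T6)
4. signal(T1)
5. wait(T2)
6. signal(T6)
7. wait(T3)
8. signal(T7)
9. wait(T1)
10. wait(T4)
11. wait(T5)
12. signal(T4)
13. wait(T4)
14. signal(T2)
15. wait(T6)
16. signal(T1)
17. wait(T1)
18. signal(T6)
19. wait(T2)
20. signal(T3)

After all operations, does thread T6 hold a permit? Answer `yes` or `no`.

Step 1: wait(T7) -> count=3 queue=[] holders={T7}
Step 2: wait(T1) -> count=2 queue=[] holders={T1,T7}
Step 3: wait(T6) -> count=1 queue=[] holders={T1,T6,T7}
Step 4: signal(T1) -> count=2 queue=[] holders={T6,T7}
Step 5: wait(T2) -> count=1 queue=[] holders={T2,T6,T7}
Step 6: signal(T6) -> count=2 queue=[] holders={T2,T7}
Step 7: wait(T3) -> count=1 queue=[] holders={T2,T3,T7}
Step 8: signal(T7) -> count=2 queue=[] holders={T2,T3}
Step 9: wait(T1) -> count=1 queue=[] holders={T1,T2,T3}
Step 10: wait(T4) -> count=0 queue=[] holders={T1,T2,T3,T4}
Step 11: wait(T5) -> count=0 queue=[T5] holders={T1,T2,T3,T4}
Step 12: signal(T4) -> count=0 queue=[] holders={T1,T2,T3,T5}
Step 13: wait(T4) -> count=0 queue=[T4] holders={T1,T2,T3,T5}
Step 14: signal(T2) -> count=0 queue=[] holders={T1,T3,T4,T5}
Step 15: wait(T6) -> count=0 queue=[T6] holders={T1,T3,T4,T5}
Step 16: signal(T1) -> count=0 queue=[] holders={T3,T4,T5,T6}
Step 17: wait(T1) -> count=0 queue=[T1] holders={T3,T4,T5,T6}
Step 18: signal(T6) -> count=0 queue=[] holders={T1,T3,T4,T5}
Step 19: wait(T2) -> count=0 queue=[T2] holders={T1,T3,T4,T5}
Step 20: signal(T3) -> count=0 queue=[] holders={T1,T2,T4,T5}
Final holders: {T1,T2,T4,T5} -> T6 not in holders

Answer: no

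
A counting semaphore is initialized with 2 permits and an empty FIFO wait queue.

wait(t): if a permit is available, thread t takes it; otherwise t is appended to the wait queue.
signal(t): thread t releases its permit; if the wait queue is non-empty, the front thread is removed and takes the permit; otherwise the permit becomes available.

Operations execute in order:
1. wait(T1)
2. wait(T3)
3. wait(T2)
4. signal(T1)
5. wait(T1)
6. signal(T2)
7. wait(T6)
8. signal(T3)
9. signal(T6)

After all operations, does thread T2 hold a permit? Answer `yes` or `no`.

Step 1: wait(T1) -> count=1 queue=[] holders={T1}
Step 2: wait(T3) -> count=0 queue=[] holders={T1,T3}
Step 3: wait(T2) -> count=0 queue=[T2] holders={T1,T3}
Step 4: signal(T1) -> count=0 queue=[] holders={T2,T3}
Step 5: wait(T1) -> count=0 queue=[T1] holders={T2,T3}
Step 6: signal(T2) -> count=0 queue=[] holders={T1,T3}
Step 7: wait(T6) -> count=0 queue=[T6] holders={T1,T3}
Step 8: signal(T3) -> count=0 queue=[] holders={T1,T6}
Step 9: signal(T6) -> count=1 queue=[] holders={T1}
Final holders: {T1} -> T2 not in holders

Answer: no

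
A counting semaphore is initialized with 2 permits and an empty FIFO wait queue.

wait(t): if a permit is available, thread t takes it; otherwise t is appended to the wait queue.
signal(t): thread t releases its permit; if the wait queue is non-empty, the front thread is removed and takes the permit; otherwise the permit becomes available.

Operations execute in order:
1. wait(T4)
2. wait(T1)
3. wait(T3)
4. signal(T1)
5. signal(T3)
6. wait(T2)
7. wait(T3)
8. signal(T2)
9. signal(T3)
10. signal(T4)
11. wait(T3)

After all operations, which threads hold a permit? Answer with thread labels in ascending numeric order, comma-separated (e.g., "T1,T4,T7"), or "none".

Answer: T3

Derivation:
Step 1: wait(T4) -> count=1 queue=[] holders={T4}
Step 2: wait(T1) -> count=0 queue=[] holders={T1,T4}
Step 3: wait(T3) -> count=0 queue=[T3] holders={T1,T4}
Step 4: signal(T1) -> count=0 queue=[] holders={T3,T4}
Step 5: signal(T3) -> count=1 queue=[] holders={T4}
Step 6: wait(T2) -> count=0 queue=[] holders={T2,T4}
Step 7: wait(T3) -> count=0 queue=[T3] holders={T2,T4}
Step 8: signal(T2) -> count=0 queue=[] holders={T3,T4}
Step 9: signal(T3) -> count=1 queue=[] holders={T4}
Step 10: signal(T4) -> count=2 queue=[] holders={none}
Step 11: wait(T3) -> count=1 queue=[] holders={T3}
Final holders: T3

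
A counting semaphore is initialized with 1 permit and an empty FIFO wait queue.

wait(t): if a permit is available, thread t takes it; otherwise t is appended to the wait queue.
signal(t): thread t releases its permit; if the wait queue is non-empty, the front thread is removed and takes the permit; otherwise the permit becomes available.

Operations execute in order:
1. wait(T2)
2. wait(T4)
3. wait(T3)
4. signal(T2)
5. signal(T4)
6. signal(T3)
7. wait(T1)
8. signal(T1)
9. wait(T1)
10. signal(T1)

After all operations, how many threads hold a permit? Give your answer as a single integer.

Answer: 0

Derivation:
Step 1: wait(T2) -> count=0 queue=[] holders={T2}
Step 2: wait(T4) -> count=0 queue=[T4] holders={T2}
Step 3: wait(T3) -> count=0 queue=[T4,T3] holders={T2}
Step 4: signal(T2) -> count=0 queue=[T3] holders={T4}
Step 5: signal(T4) -> count=0 queue=[] holders={T3}
Step 6: signal(T3) -> count=1 queue=[] holders={none}
Step 7: wait(T1) -> count=0 queue=[] holders={T1}
Step 8: signal(T1) -> count=1 queue=[] holders={none}
Step 9: wait(T1) -> count=0 queue=[] holders={T1}
Step 10: signal(T1) -> count=1 queue=[] holders={none}
Final holders: {none} -> 0 thread(s)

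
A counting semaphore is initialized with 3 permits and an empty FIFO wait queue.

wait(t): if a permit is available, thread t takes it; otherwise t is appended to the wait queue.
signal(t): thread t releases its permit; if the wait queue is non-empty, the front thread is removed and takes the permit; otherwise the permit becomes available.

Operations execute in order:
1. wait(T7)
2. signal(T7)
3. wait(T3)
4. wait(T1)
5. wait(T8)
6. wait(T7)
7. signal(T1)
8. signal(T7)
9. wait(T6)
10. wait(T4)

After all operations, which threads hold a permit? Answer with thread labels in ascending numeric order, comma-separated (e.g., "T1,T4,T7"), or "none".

Answer: T3,T6,T8

Derivation:
Step 1: wait(T7) -> count=2 queue=[] holders={T7}
Step 2: signal(T7) -> count=3 queue=[] holders={none}
Step 3: wait(T3) -> count=2 queue=[] holders={T3}
Step 4: wait(T1) -> count=1 queue=[] holders={T1,T3}
Step 5: wait(T8) -> count=0 queue=[] holders={T1,T3,T8}
Step 6: wait(T7) -> count=0 queue=[T7] holders={T1,T3,T8}
Step 7: signal(T1) -> count=0 queue=[] holders={T3,T7,T8}
Step 8: signal(T7) -> count=1 queue=[] holders={T3,T8}
Step 9: wait(T6) -> count=0 queue=[] holders={T3,T6,T8}
Step 10: wait(T4) -> count=0 queue=[T4] holders={T3,T6,T8}
Final holders: T3,T6,T8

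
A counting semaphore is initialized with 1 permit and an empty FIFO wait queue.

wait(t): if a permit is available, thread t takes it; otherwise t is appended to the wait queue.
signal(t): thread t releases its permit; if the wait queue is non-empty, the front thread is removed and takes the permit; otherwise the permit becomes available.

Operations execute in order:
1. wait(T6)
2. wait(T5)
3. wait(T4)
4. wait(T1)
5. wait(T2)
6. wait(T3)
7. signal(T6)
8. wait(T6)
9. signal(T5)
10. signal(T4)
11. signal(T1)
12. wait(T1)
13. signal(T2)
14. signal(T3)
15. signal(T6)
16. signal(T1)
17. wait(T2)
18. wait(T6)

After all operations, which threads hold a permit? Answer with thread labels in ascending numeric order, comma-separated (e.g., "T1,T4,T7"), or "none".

Answer: T2

Derivation:
Step 1: wait(T6) -> count=0 queue=[] holders={T6}
Step 2: wait(T5) -> count=0 queue=[T5] holders={T6}
Step 3: wait(T4) -> count=0 queue=[T5,T4] holders={T6}
Step 4: wait(T1) -> count=0 queue=[T5,T4,T1] holders={T6}
Step 5: wait(T2) -> count=0 queue=[T5,T4,T1,T2] holders={T6}
Step 6: wait(T3) -> count=0 queue=[T5,T4,T1,T2,T3] holders={T6}
Step 7: signal(T6) -> count=0 queue=[T4,T1,T2,T3] holders={T5}
Step 8: wait(T6) -> count=0 queue=[T4,T1,T2,T3,T6] holders={T5}
Step 9: signal(T5) -> count=0 queue=[T1,T2,T3,T6] holders={T4}
Step 10: signal(T4) -> count=0 queue=[T2,T3,T6] holders={T1}
Step 11: signal(T1) -> count=0 queue=[T3,T6] holders={T2}
Step 12: wait(T1) -> count=0 queue=[T3,T6,T1] holders={T2}
Step 13: signal(T2) -> count=0 queue=[T6,T1] holders={T3}
Step 14: signal(T3) -> count=0 queue=[T1] holders={T6}
Step 15: signal(T6) -> count=0 queue=[] holders={T1}
Step 16: signal(T1) -> count=1 queue=[] holders={none}
Step 17: wait(T2) -> count=0 queue=[] holders={T2}
Step 18: wait(T6) -> count=0 queue=[T6] holders={T2}
Final holders: T2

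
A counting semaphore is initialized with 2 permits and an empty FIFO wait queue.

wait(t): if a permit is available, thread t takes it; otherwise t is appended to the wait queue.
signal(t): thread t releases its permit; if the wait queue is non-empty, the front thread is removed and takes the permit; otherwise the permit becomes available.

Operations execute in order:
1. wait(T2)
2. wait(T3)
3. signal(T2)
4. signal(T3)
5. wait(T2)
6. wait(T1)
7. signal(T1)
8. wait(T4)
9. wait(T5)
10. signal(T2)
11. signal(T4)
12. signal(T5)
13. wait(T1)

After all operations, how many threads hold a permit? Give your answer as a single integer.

Answer: 1

Derivation:
Step 1: wait(T2) -> count=1 queue=[] holders={T2}
Step 2: wait(T3) -> count=0 queue=[] holders={T2,T3}
Step 3: signal(T2) -> count=1 queue=[] holders={T3}
Step 4: signal(T3) -> count=2 queue=[] holders={none}
Step 5: wait(T2) -> count=1 queue=[] holders={T2}
Step 6: wait(T1) -> count=0 queue=[] holders={T1,T2}
Step 7: signal(T1) -> count=1 queue=[] holders={T2}
Step 8: wait(T4) -> count=0 queue=[] holders={T2,T4}
Step 9: wait(T5) -> count=0 queue=[T5] holders={T2,T4}
Step 10: signal(T2) -> count=0 queue=[] holders={T4,T5}
Step 11: signal(T4) -> count=1 queue=[] holders={T5}
Step 12: signal(T5) -> count=2 queue=[] holders={none}
Step 13: wait(T1) -> count=1 queue=[] holders={T1}
Final holders: {T1} -> 1 thread(s)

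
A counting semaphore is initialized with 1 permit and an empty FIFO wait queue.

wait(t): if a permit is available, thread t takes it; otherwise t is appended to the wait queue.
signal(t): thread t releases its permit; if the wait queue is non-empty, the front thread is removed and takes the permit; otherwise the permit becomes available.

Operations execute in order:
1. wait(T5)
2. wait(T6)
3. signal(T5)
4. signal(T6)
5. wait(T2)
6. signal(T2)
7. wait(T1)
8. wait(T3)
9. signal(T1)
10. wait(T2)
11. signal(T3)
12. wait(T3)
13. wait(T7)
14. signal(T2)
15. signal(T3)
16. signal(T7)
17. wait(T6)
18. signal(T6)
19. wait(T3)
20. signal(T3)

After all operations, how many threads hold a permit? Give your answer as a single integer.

Step 1: wait(T5) -> count=0 queue=[] holders={T5}
Step 2: wait(T6) -> count=0 queue=[T6] holders={T5}
Step 3: signal(T5) -> count=0 queue=[] holders={T6}
Step 4: signal(T6) -> count=1 queue=[] holders={none}
Step 5: wait(T2) -> count=0 queue=[] holders={T2}
Step 6: signal(T2) -> count=1 queue=[] holders={none}
Step 7: wait(T1) -> count=0 queue=[] holders={T1}
Step 8: wait(T3) -> count=0 queue=[T3] holders={T1}
Step 9: signal(T1) -> count=0 queue=[] holders={T3}
Step 10: wait(T2) -> count=0 queue=[T2] holders={T3}
Step 11: signal(T3) -> count=0 queue=[] holders={T2}
Step 12: wait(T3) -> count=0 queue=[T3] holders={T2}
Step 13: wait(T7) -> count=0 queue=[T3,T7] holders={T2}
Step 14: signal(T2) -> count=0 queue=[T7] holders={T3}
Step 15: signal(T3) -> count=0 queue=[] holders={T7}
Step 16: signal(T7) -> count=1 queue=[] holders={none}
Step 17: wait(T6) -> count=0 queue=[] holders={T6}
Step 18: signal(T6) -> count=1 queue=[] holders={none}
Step 19: wait(T3) -> count=0 queue=[] holders={T3}
Step 20: signal(T3) -> count=1 queue=[] holders={none}
Final holders: {none} -> 0 thread(s)

Answer: 0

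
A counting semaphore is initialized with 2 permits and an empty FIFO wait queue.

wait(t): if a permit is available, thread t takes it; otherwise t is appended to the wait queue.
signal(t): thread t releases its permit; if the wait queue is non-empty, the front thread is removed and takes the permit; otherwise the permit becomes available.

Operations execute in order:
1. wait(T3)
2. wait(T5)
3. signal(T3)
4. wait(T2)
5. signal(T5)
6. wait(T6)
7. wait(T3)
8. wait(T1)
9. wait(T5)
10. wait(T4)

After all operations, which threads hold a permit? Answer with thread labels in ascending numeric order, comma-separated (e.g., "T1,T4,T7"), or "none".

Step 1: wait(T3) -> count=1 queue=[] holders={T3}
Step 2: wait(T5) -> count=0 queue=[] holders={T3,T5}
Step 3: signal(T3) -> count=1 queue=[] holders={T5}
Step 4: wait(T2) -> count=0 queue=[] holders={T2,T5}
Step 5: signal(T5) -> count=1 queue=[] holders={T2}
Step 6: wait(T6) -> count=0 queue=[] holders={T2,T6}
Step 7: wait(T3) -> count=0 queue=[T3] holders={T2,T6}
Step 8: wait(T1) -> count=0 queue=[T3,T1] holders={T2,T6}
Step 9: wait(T5) -> count=0 queue=[T3,T1,T5] holders={T2,T6}
Step 10: wait(T4) -> count=0 queue=[T3,T1,T5,T4] holders={T2,T6}
Final holders: T2,T6

Answer: T2,T6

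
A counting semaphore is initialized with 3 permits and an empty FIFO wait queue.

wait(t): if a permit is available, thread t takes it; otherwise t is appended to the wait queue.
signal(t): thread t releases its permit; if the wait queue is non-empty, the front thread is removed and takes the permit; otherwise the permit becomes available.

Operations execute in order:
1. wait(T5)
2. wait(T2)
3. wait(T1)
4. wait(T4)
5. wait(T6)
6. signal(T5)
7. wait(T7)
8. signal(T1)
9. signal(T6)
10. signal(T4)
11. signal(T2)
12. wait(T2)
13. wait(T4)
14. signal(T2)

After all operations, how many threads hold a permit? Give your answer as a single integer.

Step 1: wait(T5) -> count=2 queue=[] holders={T5}
Step 2: wait(T2) -> count=1 queue=[] holders={T2,T5}
Step 3: wait(T1) -> count=0 queue=[] holders={T1,T2,T5}
Step 4: wait(T4) -> count=0 queue=[T4] holders={T1,T2,T5}
Step 5: wait(T6) -> count=0 queue=[T4,T6] holders={T1,T2,T5}
Step 6: signal(T5) -> count=0 queue=[T6] holders={T1,T2,T4}
Step 7: wait(T7) -> count=0 queue=[T6,T7] holders={T1,T2,T4}
Step 8: signal(T1) -> count=0 queue=[T7] holders={T2,T4,T6}
Step 9: signal(T6) -> count=0 queue=[] holders={T2,T4,T7}
Step 10: signal(T4) -> count=1 queue=[] holders={T2,T7}
Step 11: signal(T2) -> count=2 queue=[] holders={T7}
Step 12: wait(T2) -> count=1 queue=[] holders={T2,T7}
Step 13: wait(T4) -> count=0 queue=[] holders={T2,T4,T7}
Step 14: signal(T2) -> count=1 queue=[] holders={T4,T7}
Final holders: {T4,T7} -> 2 thread(s)

Answer: 2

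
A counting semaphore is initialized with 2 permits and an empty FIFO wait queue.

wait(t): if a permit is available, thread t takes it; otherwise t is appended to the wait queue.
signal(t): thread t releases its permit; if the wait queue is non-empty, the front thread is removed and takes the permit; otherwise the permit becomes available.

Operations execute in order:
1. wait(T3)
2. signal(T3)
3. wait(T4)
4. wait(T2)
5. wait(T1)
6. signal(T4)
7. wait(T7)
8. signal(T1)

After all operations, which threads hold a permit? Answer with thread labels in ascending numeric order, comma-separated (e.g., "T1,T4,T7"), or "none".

Step 1: wait(T3) -> count=1 queue=[] holders={T3}
Step 2: signal(T3) -> count=2 queue=[] holders={none}
Step 3: wait(T4) -> count=1 queue=[] holders={T4}
Step 4: wait(T2) -> count=0 queue=[] holders={T2,T4}
Step 5: wait(T1) -> count=0 queue=[T1] holders={T2,T4}
Step 6: signal(T4) -> count=0 queue=[] holders={T1,T2}
Step 7: wait(T7) -> count=0 queue=[T7] holders={T1,T2}
Step 8: signal(T1) -> count=0 queue=[] holders={T2,T7}
Final holders: T2,T7

Answer: T2,T7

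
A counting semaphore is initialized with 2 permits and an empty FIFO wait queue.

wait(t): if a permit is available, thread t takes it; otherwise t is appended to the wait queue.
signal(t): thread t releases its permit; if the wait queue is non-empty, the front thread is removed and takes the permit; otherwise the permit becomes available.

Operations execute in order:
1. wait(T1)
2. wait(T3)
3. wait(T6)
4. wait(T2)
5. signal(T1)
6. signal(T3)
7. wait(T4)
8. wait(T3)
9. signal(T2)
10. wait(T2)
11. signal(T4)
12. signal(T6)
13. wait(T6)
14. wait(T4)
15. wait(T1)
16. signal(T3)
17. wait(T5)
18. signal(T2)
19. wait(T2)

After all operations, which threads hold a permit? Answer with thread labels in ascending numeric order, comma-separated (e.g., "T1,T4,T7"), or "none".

Answer: T4,T6

Derivation:
Step 1: wait(T1) -> count=1 queue=[] holders={T1}
Step 2: wait(T3) -> count=0 queue=[] holders={T1,T3}
Step 3: wait(T6) -> count=0 queue=[T6] holders={T1,T3}
Step 4: wait(T2) -> count=0 queue=[T6,T2] holders={T1,T3}
Step 5: signal(T1) -> count=0 queue=[T2] holders={T3,T6}
Step 6: signal(T3) -> count=0 queue=[] holders={T2,T6}
Step 7: wait(T4) -> count=0 queue=[T4] holders={T2,T6}
Step 8: wait(T3) -> count=0 queue=[T4,T3] holders={T2,T6}
Step 9: signal(T2) -> count=0 queue=[T3] holders={T4,T6}
Step 10: wait(T2) -> count=0 queue=[T3,T2] holders={T4,T6}
Step 11: signal(T4) -> count=0 queue=[T2] holders={T3,T6}
Step 12: signal(T6) -> count=0 queue=[] holders={T2,T3}
Step 13: wait(T6) -> count=0 queue=[T6] holders={T2,T3}
Step 14: wait(T4) -> count=0 queue=[T6,T4] holders={T2,T3}
Step 15: wait(T1) -> count=0 queue=[T6,T4,T1] holders={T2,T3}
Step 16: signal(T3) -> count=0 queue=[T4,T1] holders={T2,T6}
Step 17: wait(T5) -> count=0 queue=[T4,T1,T5] holders={T2,T6}
Step 18: signal(T2) -> count=0 queue=[T1,T5] holders={T4,T6}
Step 19: wait(T2) -> count=0 queue=[T1,T5,T2] holders={T4,T6}
Final holders: T4,T6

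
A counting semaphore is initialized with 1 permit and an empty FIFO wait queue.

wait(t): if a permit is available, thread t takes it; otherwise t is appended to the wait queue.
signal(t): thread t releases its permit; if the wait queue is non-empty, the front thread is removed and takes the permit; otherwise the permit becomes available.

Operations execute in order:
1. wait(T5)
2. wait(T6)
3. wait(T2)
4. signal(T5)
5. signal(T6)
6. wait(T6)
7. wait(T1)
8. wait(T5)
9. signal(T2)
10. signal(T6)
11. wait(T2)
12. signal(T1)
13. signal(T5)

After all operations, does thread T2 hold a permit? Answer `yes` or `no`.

Step 1: wait(T5) -> count=0 queue=[] holders={T5}
Step 2: wait(T6) -> count=0 queue=[T6] holders={T5}
Step 3: wait(T2) -> count=0 queue=[T6,T2] holders={T5}
Step 4: signal(T5) -> count=0 queue=[T2] holders={T6}
Step 5: signal(T6) -> count=0 queue=[] holders={T2}
Step 6: wait(T6) -> count=0 queue=[T6] holders={T2}
Step 7: wait(T1) -> count=0 queue=[T6,T1] holders={T2}
Step 8: wait(T5) -> count=0 queue=[T6,T1,T5] holders={T2}
Step 9: signal(T2) -> count=0 queue=[T1,T5] holders={T6}
Step 10: signal(T6) -> count=0 queue=[T5] holders={T1}
Step 11: wait(T2) -> count=0 queue=[T5,T2] holders={T1}
Step 12: signal(T1) -> count=0 queue=[T2] holders={T5}
Step 13: signal(T5) -> count=0 queue=[] holders={T2}
Final holders: {T2} -> T2 in holders

Answer: yes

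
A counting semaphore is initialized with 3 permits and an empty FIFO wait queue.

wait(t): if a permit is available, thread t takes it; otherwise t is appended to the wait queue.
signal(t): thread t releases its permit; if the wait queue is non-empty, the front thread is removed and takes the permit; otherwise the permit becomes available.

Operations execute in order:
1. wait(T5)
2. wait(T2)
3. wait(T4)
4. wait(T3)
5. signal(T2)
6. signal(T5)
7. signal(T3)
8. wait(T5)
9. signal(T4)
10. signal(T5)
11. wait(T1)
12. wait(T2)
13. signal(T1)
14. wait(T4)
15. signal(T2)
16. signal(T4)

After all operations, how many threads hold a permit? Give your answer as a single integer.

Step 1: wait(T5) -> count=2 queue=[] holders={T5}
Step 2: wait(T2) -> count=1 queue=[] holders={T2,T5}
Step 3: wait(T4) -> count=0 queue=[] holders={T2,T4,T5}
Step 4: wait(T3) -> count=0 queue=[T3] holders={T2,T4,T5}
Step 5: signal(T2) -> count=0 queue=[] holders={T3,T4,T5}
Step 6: signal(T5) -> count=1 queue=[] holders={T3,T4}
Step 7: signal(T3) -> count=2 queue=[] holders={T4}
Step 8: wait(T5) -> count=1 queue=[] holders={T4,T5}
Step 9: signal(T4) -> count=2 queue=[] holders={T5}
Step 10: signal(T5) -> count=3 queue=[] holders={none}
Step 11: wait(T1) -> count=2 queue=[] holders={T1}
Step 12: wait(T2) -> count=1 queue=[] holders={T1,T2}
Step 13: signal(T1) -> count=2 queue=[] holders={T2}
Step 14: wait(T4) -> count=1 queue=[] holders={T2,T4}
Step 15: signal(T2) -> count=2 queue=[] holders={T4}
Step 16: signal(T4) -> count=3 queue=[] holders={none}
Final holders: {none} -> 0 thread(s)

Answer: 0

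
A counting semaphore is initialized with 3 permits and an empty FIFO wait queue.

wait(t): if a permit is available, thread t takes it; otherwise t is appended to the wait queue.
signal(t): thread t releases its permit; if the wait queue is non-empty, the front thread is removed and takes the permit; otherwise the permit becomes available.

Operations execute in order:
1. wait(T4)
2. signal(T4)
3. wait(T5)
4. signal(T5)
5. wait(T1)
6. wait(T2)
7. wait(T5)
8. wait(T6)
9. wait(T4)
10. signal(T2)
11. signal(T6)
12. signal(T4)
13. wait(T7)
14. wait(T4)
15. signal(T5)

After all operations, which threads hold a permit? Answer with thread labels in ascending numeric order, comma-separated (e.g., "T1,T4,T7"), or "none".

Answer: T1,T4,T7

Derivation:
Step 1: wait(T4) -> count=2 queue=[] holders={T4}
Step 2: signal(T4) -> count=3 queue=[] holders={none}
Step 3: wait(T5) -> count=2 queue=[] holders={T5}
Step 4: signal(T5) -> count=3 queue=[] holders={none}
Step 5: wait(T1) -> count=2 queue=[] holders={T1}
Step 6: wait(T2) -> count=1 queue=[] holders={T1,T2}
Step 7: wait(T5) -> count=0 queue=[] holders={T1,T2,T5}
Step 8: wait(T6) -> count=0 queue=[T6] holders={T1,T2,T5}
Step 9: wait(T4) -> count=0 queue=[T6,T4] holders={T1,T2,T5}
Step 10: signal(T2) -> count=0 queue=[T4] holders={T1,T5,T6}
Step 11: signal(T6) -> count=0 queue=[] holders={T1,T4,T5}
Step 12: signal(T4) -> count=1 queue=[] holders={T1,T5}
Step 13: wait(T7) -> count=0 queue=[] holders={T1,T5,T7}
Step 14: wait(T4) -> count=0 queue=[T4] holders={T1,T5,T7}
Step 15: signal(T5) -> count=0 queue=[] holders={T1,T4,T7}
Final holders: T1,T4,T7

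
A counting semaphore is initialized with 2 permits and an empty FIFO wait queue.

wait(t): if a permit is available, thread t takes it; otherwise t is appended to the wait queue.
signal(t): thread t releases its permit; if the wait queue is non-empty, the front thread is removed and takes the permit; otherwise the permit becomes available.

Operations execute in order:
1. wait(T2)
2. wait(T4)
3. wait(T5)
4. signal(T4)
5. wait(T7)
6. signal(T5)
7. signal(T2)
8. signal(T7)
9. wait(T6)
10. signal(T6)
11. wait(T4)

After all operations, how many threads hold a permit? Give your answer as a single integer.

Step 1: wait(T2) -> count=1 queue=[] holders={T2}
Step 2: wait(T4) -> count=0 queue=[] holders={T2,T4}
Step 3: wait(T5) -> count=0 queue=[T5] holders={T2,T4}
Step 4: signal(T4) -> count=0 queue=[] holders={T2,T5}
Step 5: wait(T7) -> count=0 queue=[T7] holders={T2,T5}
Step 6: signal(T5) -> count=0 queue=[] holders={T2,T7}
Step 7: signal(T2) -> count=1 queue=[] holders={T7}
Step 8: signal(T7) -> count=2 queue=[] holders={none}
Step 9: wait(T6) -> count=1 queue=[] holders={T6}
Step 10: signal(T6) -> count=2 queue=[] holders={none}
Step 11: wait(T4) -> count=1 queue=[] holders={T4}
Final holders: {T4} -> 1 thread(s)

Answer: 1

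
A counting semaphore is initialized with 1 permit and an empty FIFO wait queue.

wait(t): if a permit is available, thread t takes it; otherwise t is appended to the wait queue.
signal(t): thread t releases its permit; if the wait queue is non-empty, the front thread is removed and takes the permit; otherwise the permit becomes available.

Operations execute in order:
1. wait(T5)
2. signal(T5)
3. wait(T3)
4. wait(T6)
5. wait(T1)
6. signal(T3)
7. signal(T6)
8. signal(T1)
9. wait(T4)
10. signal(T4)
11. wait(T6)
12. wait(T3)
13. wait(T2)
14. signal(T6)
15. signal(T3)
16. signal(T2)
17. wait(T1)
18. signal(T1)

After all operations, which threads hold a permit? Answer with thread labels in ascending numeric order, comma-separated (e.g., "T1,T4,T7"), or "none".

Answer: none

Derivation:
Step 1: wait(T5) -> count=0 queue=[] holders={T5}
Step 2: signal(T5) -> count=1 queue=[] holders={none}
Step 3: wait(T3) -> count=0 queue=[] holders={T3}
Step 4: wait(T6) -> count=0 queue=[T6] holders={T3}
Step 5: wait(T1) -> count=0 queue=[T6,T1] holders={T3}
Step 6: signal(T3) -> count=0 queue=[T1] holders={T6}
Step 7: signal(T6) -> count=0 queue=[] holders={T1}
Step 8: signal(T1) -> count=1 queue=[] holders={none}
Step 9: wait(T4) -> count=0 queue=[] holders={T4}
Step 10: signal(T4) -> count=1 queue=[] holders={none}
Step 11: wait(T6) -> count=0 queue=[] holders={T6}
Step 12: wait(T3) -> count=0 queue=[T3] holders={T6}
Step 13: wait(T2) -> count=0 queue=[T3,T2] holders={T6}
Step 14: signal(T6) -> count=0 queue=[T2] holders={T3}
Step 15: signal(T3) -> count=0 queue=[] holders={T2}
Step 16: signal(T2) -> count=1 queue=[] holders={none}
Step 17: wait(T1) -> count=0 queue=[] holders={T1}
Step 18: signal(T1) -> count=1 queue=[] holders={none}
Final holders: none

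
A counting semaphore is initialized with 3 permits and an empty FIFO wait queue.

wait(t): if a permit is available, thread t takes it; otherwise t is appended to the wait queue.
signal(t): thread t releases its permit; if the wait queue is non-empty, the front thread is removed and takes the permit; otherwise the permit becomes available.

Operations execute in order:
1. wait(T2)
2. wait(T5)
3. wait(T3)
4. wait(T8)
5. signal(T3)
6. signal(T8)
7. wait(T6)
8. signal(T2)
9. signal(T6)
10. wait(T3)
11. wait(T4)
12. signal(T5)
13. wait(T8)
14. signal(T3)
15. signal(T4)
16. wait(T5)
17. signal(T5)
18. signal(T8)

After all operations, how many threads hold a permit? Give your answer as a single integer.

Step 1: wait(T2) -> count=2 queue=[] holders={T2}
Step 2: wait(T5) -> count=1 queue=[] holders={T2,T5}
Step 3: wait(T3) -> count=0 queue=[] holders={T2,T3,T5}
Step 4: wait(T8) -> count=0 queue=[T8] holders={T2,T3,T5}
Step 5: signal(T3) -> count=0 queue=[] holders={T2,T5,T8}
Step 6: signal(T8) -> count=1 queue=[] holders={T2,T5}
Step 7: wait(T6) -> count=0 queue=[] holders={T2,T5,T6}
Step 8: signal(T2) -> count=1 queue=[] holders={T5,T6}
Step 9: signal(T6) -> count=2 queue=[] holders={T5}
Step 10: wait(T3) -> count=1 queue=[] holders={T3,T5}
Step 11: wait(T4) -> count=0 queue=[] holders={T3,T4,T5}
Step 12: signal(T5) -> count=1 queue=[] holders={T3,T4}
Step 13: wait(T8) -> count=0 queue=[] holders={T3,T4,T8}
Step 14: signal(T3) -> count=1 queue=[] holders={T4,T8}
Step 15: signal(T4) -> count=2 queue=[] holders={T8}
Step 16: wait(T5) -> count=1 queue=[] holders={T5,T8}
Step 17: signal(T5) -> count=2 queue=[] holders={T8}
Step 18: signal(T8) -> count=3 queue=[] holders={none}
Final holders: {none} -> 0 thread(s)

Answer: 0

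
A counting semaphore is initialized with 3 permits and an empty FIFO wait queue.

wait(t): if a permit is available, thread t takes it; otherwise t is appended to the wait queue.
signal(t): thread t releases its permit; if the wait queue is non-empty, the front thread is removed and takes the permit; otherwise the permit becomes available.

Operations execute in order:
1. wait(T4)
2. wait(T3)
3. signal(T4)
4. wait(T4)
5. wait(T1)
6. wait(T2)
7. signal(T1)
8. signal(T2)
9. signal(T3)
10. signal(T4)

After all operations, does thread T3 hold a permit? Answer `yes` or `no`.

Step 1: wait(T4) -> count=2 queue=[] holders={T4}
Step 2: wait(T3) -> count=1 queue=[] holders={T3,T4}
Step 3: signal(T4) -> count=2 queue=[] holders={T3}
Step 4: wait(T4) -> count=1 queue=[] holders={T3,T4}
Step 5: wait(T1) -> count=0 queue=[] holders={T1,T3,T4}
Step 6: wait(T2) -> count=0 queue=[T2] holders={T1,T3,T4}
Step 7: signal(T1) -> count=0 queue=[] holders={T2,T3,T4}
Step 8: signal(T2) -> count=1 queue=[] holders={T3,T4}
Step 9: signal(T3) -> count=2 queue=[] holders={T4}
Step 10: signal(T4) -> count=3 queue=[] holders={none}
Final holders: {none} -> T3 not in holders

Answer: no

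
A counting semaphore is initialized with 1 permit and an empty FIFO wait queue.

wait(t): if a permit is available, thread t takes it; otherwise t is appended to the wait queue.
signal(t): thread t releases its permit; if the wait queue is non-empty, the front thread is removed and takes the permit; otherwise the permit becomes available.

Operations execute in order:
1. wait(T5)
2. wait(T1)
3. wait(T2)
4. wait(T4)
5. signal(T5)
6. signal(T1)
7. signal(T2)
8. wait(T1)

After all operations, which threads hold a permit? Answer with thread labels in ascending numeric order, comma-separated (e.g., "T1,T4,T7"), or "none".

Answer: T4

Derivation:
Step 1: wait(T5) -> count=0 queue=[] holders={T5}
Step 2: wait(T1) -> count=0 queue=[T1] holders={T5}
Step 3: wait(T2) -> count=0 queue=[T1,T2] holders={T5}
Step 4: wait(T4) -> count=0 queue=[T1,T2,T4] holders={T5}
Step 5: signal(T5) -> count=0 queue=[T2,T4] holders={T1}
Step 6: signal(T1) -> count=0 queue=[T4] holders={T2}
Step 7: signal(T2) -> count=0 queue=[] holders={T4}
Step 8: wait(T1) -> count=0 queue=[T1] holders={T4}
Final holders: T4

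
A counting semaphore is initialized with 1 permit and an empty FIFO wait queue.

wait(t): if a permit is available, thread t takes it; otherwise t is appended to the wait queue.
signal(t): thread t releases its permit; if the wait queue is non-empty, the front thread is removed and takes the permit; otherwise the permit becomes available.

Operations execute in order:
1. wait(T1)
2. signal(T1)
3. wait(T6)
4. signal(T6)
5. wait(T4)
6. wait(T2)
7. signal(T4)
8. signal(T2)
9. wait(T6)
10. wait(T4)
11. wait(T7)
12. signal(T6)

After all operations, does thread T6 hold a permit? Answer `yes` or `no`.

Step 1: wait(T1) -> count=0 queue=[] holders={T1}
Step 2: signal(T1) -> count=1 queue=[] holders={none}
Step 3: wait(T6) -> count=0 queue=[] holders={T6}
Step 4: signal(T6) -> count=1 queue=[] holders={none}
Step 5: wait(T4) -> count=0 queue=[] holders={T4}
Step 6: wait(T2) -> count=0 queue=[T2] holders={T4}
Step 7: signal(T4) -> count=0 queue=[] holders={T2}
Step 8: signal(T2) -> count=1 queue=[] holders={none}
Step 9: wait(T6) -> count=0 queue=[] holders={T6}
Step 10: wait(T4) -> count=0 queue=[T4] holders={T6}
Step 11: wait(T7) -> count=0 queue=[T4,T7] holders={T6}
Step 12: signal(T6) -> count=0 queue=[T7] holders={T4}
Final holders: {T4} -> T6 not in holders

Answer: no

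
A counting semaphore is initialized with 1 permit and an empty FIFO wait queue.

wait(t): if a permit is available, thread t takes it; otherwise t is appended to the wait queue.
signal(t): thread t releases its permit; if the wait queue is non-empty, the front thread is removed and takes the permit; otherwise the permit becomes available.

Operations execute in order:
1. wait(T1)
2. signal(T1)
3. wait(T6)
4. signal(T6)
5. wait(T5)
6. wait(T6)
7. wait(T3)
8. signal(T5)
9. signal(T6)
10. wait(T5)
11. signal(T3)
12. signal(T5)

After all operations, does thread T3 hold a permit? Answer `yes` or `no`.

Step 1: wait(T1) -> count=0 queue=[] holders={T1}
Step 2: signal(T1) -> count=1 queue=[] holders={none}
Step 3: wait(T6) -> count=0 queue=[] holders={T6}
Step 4: signal(T6) -> count=1 queue=[] holders={none}
Step 5: wait(T5) -> count=0 queue=[] holders={T5}
Step 6: wait(T6) -> count=0 queue=[T6] holders={T5}
Step 7: wait(T3) -> count=0 queue=[T6,T3] holders={T5}
Step 8: signal(T5) -> count=0 queue=[T3] holders={T6}
Step 9: signal(T6) -> count=0 queue=[] holders={T3}
Step 10: wait(T5) -> count=0 queue=[T5] holders={T3}
Step 11: signal(T3) -> count=0 queue=[] holders={T5}
Step 12: signal(T5) -> count=1 queue=[] holders={none}
Final holders: {none} -> T3 not in holders

Answer: no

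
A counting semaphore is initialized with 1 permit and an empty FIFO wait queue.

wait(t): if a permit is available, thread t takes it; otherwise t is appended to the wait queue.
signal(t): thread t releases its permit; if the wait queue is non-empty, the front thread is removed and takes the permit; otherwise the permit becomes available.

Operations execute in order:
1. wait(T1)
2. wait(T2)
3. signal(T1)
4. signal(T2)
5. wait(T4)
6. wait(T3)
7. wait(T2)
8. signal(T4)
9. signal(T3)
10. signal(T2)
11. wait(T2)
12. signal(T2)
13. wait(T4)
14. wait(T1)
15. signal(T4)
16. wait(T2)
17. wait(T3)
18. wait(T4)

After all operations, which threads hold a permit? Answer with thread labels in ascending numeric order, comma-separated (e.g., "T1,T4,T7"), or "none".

Step 1: wait(T1) -> count=0 queue=[] holders={T1}
Step 2: wait(T2) -> count=0 queue=[T2] holders={T1}
Step 3: signal(T1) -> count=0 queue=[] holders={T2}
Step 4: signal(T2) -> count=1 queue=[] holders={none}
Step 5: wait(T4) -> count=0 queue=[] holders={T4}
Step 6: wait(T3) -> count=0 queue=[T3] holders={T4}
Step 7: wait(T2) -> count=0 queue=[T3,T2] holders={T4}
Step 8: signal(T4) -> count=0 queue=[T2] holders={T3}
Step 9: signal(T3) -> count=0 queue=[] holders={T2}
Step 10: signal(T2) -> count=1 queue=[] holders={none}
Step 11: wait(T2) -> count=0 queue=[] holders={T2}
Step 12: signal(T2) -> count=1 queue=[] holders={none}
Step 13: wait(T4) -> count=0 queue=[] holders={T4}
Step 14: wait(T1) -> count=0 queue=[T1] holders={T4}
Step 15: signal(T4) -> count=0 queue=[] holders={T1}
Step 16: wait(T2) -> count=0 queue=[T2] holders={T1}
Step 17: wait(T3) -> count=0 queue=[T2,T3] holders={T1}
Step 18: wait(T4) -> count=0 queue=[T2,T3,T4] holders={T1}
Final holders: T1

Answer: T1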